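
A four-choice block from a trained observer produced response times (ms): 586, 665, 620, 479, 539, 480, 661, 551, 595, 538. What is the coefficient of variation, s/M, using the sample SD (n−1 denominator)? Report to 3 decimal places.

0.116

n = 10, Σ = 5714, M = 571.4000
Σ(x−M)² = 39394.400; s = √(39394.400/9) = 66.1601
CV = 66.1601 / 571.4000 = 0.11579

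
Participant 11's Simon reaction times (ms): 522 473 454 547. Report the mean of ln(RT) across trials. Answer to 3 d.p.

6.210

ln(RT): 6.2577, 6.1591, 6.1181, 6.3044
Σ ln(RT) = 24.8393
Mean = 24.8393/4 = 6.20983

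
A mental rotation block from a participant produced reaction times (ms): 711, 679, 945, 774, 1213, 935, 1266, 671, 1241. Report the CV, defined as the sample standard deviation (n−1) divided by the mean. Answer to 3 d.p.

0.265

n = 9, Σ = 8435, M = 937.2222
Σ(x−M)² = 491865.556; s = √(491865.556/8) = 247.9580
CV = 247.9580 / 937.2222 = 0.26457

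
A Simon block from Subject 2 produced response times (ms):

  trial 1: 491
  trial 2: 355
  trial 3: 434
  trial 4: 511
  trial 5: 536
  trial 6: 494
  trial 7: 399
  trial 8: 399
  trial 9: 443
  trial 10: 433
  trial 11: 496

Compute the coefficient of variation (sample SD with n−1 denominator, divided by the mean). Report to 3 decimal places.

n = 11, Σ = 4991, M = 453.7273
Σ(x−M)² = 31518.182; s = √(31518.182/10) = 56.1411
CV = 56.1411 / 453.7273 = 0.12373

0.124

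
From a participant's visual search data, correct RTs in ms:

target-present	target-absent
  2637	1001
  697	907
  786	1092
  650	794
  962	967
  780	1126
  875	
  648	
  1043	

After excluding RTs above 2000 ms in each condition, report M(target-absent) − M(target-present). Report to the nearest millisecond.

176 ms

target-present: exclude 2637
M(target-present) = 6441/8 = 805.125
M(target-absent) = 5887/6 = 981.167
Difference = 981.167 − 805.125 = 176.042 ms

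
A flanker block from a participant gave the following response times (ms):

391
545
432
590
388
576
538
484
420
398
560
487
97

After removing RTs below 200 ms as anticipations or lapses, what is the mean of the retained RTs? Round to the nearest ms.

484 ms

Excluded: 97
Retained (n=12): Σ = 5809
Mean = 5809/12 = 484.0833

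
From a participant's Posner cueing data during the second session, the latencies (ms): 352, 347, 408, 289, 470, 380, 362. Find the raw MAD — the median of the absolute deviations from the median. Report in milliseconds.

Sorted: 289, 347, 352, 362, 380, 408, 470 → median = 362
|x − 362|: 10, 15, 46, 73, 108, 18, 0
Sorted deviations: 0, 10, 15, 18, 46, 73, 108 → MAD = 18

18 ms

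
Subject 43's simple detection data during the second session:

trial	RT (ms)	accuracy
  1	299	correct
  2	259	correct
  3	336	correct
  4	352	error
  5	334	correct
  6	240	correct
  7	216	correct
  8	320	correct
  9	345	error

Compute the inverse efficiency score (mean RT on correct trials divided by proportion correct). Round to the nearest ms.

368 ms

Correct trials (n=7): 299, 259, 336, 334, 240, 216, 320
Mean correct RT = 2004/7 = 286.2857 ms
Proportion correct = 7/9
IES = 286.2857 / (7/9) = 368.082 ms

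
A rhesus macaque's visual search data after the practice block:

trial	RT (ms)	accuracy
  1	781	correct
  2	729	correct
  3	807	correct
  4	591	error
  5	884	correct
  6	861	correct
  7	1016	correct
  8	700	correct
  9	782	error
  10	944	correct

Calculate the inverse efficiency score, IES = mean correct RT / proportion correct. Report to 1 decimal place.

Correct trials (n=8): 781, 729, 807, 884, 861, 1016, 700, 944
Mean correct RT = 6722/8 = 840.2500 ms
Proportion correct = 8/10
IES = 840.2500 / (8/10) = 1050.312 ms

1050.3 ms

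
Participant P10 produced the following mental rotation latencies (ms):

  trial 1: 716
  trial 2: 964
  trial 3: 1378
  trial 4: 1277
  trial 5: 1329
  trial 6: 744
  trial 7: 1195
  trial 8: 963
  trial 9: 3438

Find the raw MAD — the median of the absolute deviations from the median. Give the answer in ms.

Sorted: 716, 744, 963, 964, 1195, 1277, 1329, 1378, 3438 → median = 1195
|x − 1195|: 479, 231, 183, 82, 134, 451, 0, 232, 2243
Sorted deviations: 0, 82, 134, 183, 231, 232, 451, 479, 2243 → MAD = 231

231 ms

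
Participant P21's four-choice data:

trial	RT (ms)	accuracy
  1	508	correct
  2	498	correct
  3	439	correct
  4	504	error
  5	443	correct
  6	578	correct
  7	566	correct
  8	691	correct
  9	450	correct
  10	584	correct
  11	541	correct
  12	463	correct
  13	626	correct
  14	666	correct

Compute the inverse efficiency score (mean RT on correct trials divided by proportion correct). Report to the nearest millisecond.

Correct trials (n=13): 508, 498, 439, 443, 578, 566, 691, 450, 584, 541, 463, 626, 666
Mean correct RT = 7053/13 = 542.5385 ms
Proportion correct = 13/14
IES = 542.5385 / (13/14) = 584.272 ms

584 ms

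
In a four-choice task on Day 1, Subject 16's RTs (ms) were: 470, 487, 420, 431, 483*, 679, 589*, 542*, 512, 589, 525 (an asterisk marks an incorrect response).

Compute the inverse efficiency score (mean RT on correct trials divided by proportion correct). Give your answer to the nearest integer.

707 ms

Correct trials (n=8): 470, 487, 420, 431, 679, 512, 589, 525
Mean correct RT = 4113/8 = 514.1250 ms
Proportion correct = 8/11
IES = 514.1250 / (8/11) = 706.922 ms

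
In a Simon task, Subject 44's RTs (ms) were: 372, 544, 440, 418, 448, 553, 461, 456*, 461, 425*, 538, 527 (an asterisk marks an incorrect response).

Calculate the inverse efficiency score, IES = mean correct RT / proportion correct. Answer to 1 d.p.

Correct trials (n=10): 372, 544, 440, 418, 448, 553, 461, 461, 538, 527
Mean correct RT = 4762/10 = 476.2000 ms
Proportion correct = 10/12
IES = 476.2000 / (10/12) = 571.440 ms

571.4 ms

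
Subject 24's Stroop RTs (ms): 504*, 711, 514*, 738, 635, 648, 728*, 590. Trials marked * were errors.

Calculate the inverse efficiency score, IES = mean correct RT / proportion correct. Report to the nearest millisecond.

1063 ms

Correct trials (n=5): 711, 738, 635, 648, 590
Mean correct RT = 3322/5 = 664.4000 ms
Proportion correct = 5/8
IES = 664.4000 / (5/8) = 1063.040 ms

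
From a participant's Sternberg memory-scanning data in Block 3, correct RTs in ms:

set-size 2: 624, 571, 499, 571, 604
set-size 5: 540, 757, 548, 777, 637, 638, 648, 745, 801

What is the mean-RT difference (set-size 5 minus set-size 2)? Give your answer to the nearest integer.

103 ms

M(set-size 2) = 2869/5 = 573.800
M(set-size 5) = 6091/9 = 676.778
Difference = 676.778 − 573.800 = 102.978 ms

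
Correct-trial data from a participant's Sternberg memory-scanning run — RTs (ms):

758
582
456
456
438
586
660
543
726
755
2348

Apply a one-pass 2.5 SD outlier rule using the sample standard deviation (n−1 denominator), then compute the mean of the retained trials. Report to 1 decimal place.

596.0 ms

n = 11, ΣRT = 8308, M = 755.273
Σ(x−M)² = 2930248.18; s = √(2930248.18/10) = 541.318
Cutoffs: 755.273 ± 2.5·541.318 → [-598.0, 2108.6]
Outside: 2348 → excluded.
Retained (n=10): Σ = 5960, mean = 5960/10 = 596.000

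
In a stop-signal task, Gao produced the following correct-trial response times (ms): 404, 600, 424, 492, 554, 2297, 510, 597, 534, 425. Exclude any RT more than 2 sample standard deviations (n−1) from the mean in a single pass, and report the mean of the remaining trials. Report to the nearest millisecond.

n = 10, ΣRT = 6837, M = 683.700
Σ(x−M)² = 2936014.10; s = √(2936014.10/9) = 571.160
Cutoffs: 683.700 ± 2·571.160 → [-458.6, 1826.0]
Outside: 2297 → excluded.
Retained (n=9): Σ = 4540, mean = 4540/9 = 504.444

504 ms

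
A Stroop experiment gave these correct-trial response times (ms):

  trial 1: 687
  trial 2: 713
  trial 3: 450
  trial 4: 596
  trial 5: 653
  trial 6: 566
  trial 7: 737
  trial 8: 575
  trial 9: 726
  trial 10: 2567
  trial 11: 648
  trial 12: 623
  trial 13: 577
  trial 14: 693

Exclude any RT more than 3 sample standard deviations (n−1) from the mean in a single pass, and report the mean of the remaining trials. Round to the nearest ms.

634 ms

n = 14, ΣRT = 10811, M = 772.214
Σ(x−M)² = 3547980.36; s = √(3547980.36/13) = 522.419
Cutoffs: 772.214 ± 3·522.419 → [-795.0, 2339.5]
Outside: 2567 → excluded.
Retained (n=13): Σ = 8244, mean = 8244/13 = 634.154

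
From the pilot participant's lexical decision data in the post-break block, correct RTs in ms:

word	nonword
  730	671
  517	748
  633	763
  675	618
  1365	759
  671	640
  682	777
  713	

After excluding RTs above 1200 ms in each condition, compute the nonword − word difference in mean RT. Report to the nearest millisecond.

51 ms

word: exclude 1365
M(word) = 4621/7 = 660.143
M(nonword) = 4976/7 = 710.857
Difference = 710.857 − 660.143 = 50.714 ms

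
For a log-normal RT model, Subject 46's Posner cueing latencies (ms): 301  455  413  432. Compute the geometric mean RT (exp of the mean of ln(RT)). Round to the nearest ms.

ln(RT): 5.7071, 6.1203, 6.0234, 6.0684
Mean ln(RT) = 23.9193/4 = 5.97982
Geometric mean = exp(5.97982) = 395.37 ms

395 ms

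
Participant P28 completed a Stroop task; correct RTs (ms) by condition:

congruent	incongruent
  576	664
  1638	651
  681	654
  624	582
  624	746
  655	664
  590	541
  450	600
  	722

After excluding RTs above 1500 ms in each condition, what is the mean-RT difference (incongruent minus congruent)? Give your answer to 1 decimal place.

47.1 ms

congruent: exclude 1638
M(congruent) = 4200/7 = 600.000
M(incongruent) = 5824/9 = 647.111
Difference = 647.111 − 600.000 = 47.111 ms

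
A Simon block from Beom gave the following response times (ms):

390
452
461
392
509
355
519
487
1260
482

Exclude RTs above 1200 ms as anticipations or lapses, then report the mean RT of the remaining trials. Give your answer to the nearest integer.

Excluded: 1260
Retained (n=9): Σ = 4047
Mean = 4047/9 = 449.6667

450 ms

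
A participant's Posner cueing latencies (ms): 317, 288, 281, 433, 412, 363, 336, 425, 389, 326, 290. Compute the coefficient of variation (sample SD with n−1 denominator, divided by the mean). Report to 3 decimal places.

0.161

n = 11, Σ = 3860, M = 350.9091
Σ(x−M)² = 32104.909; s = √(32104.909/10) = 56.6612
CV = 56.6612 / 350.9091 = 0.16147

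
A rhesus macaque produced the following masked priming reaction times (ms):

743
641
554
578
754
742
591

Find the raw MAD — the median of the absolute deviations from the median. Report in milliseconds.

Sorted: 554, 578, 591, 641, 742, 743, 754 → median = 641
|x − 641|: 102, 0, 87, 63, 113, 101, 50
Sorted deviations: 0, 50, 63, 87, 101, 102, 113 → MAD = 87

87 ms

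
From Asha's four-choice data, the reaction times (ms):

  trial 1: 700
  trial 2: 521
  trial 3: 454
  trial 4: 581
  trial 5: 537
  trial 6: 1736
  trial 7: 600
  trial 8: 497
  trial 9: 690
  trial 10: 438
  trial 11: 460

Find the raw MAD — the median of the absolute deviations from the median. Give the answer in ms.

Sorted: 438, 454, 460, 497, 521, 537, 581, 600, 690, 700, 1736 → median = 537
|x − 537|: 163, 16, 83, 44, 0, 1199, 63, 40, 153, 99, 77
Sorted deviations: 0, 16, 40, 44, 63, 77, 83, 99, 153, 163, 1199 → MAD = 77

77 ms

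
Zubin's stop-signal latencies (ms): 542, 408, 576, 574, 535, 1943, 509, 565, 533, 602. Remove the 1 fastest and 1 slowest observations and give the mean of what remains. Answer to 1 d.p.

554.5 ms

Sorted: 408, 509, 533, 535, 542, 565, 574, 576, 602, 1943
Drop lowest 1 (408) and highest 1 (1943)
Remaining (n=8): Σ = 4436, mean = 4436/8 = 554.500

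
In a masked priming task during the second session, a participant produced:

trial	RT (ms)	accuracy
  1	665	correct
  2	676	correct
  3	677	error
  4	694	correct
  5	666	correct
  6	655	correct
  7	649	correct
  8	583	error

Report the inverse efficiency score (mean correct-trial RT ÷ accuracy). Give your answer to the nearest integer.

Correct trials (n=6): 665, 676, 694, 666, 655, 649
Mean correct RT = 4005/6 = 667.5000 ms
Proportion correct = 6/8
IES = 667.5000 / (6/8) = 890.000 ms

890 ms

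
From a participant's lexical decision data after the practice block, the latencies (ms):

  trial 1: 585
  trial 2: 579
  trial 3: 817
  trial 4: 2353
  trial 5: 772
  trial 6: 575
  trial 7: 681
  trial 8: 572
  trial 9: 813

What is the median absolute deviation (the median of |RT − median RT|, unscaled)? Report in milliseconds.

Sorted: 572, 575, 579, 585, 681, 772, 813, 817, 2353 → median = 681
|x − 681|: 96, 102, 136, 1672, 91, 106, 0, 109, 132
Sorted deviations: 0, 91, 96, 102, 106, 109, 132, 136, 1672 → MAD = 106

106 ms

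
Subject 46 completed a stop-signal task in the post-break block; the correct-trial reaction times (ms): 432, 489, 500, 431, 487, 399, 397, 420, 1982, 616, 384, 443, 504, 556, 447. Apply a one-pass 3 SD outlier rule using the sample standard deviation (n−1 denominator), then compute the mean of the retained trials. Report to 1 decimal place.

464.6 ms

n = 15, ΣRT = 8487, M = 565.800
Σ(x−M)² = 2204386.40; s = √(2204386.40/14) = 396.807
Cutoffs: 565.800 ± 3·396.807 → [-624.6, 1756.2]
Outside: 1982 → excluded.
Retained (n=14): Σ = 6505, mean = 6505/14 = 464.643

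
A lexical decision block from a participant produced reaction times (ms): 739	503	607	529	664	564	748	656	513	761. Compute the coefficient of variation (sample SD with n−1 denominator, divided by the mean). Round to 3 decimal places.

0.159

n = 10, Σ = 6284, M = 628.4000
Σ(x−M)² = 89676.400; s = √(89676.400/9) = 99.8201
CV = 99.8201 / 628.4000 = 0.15885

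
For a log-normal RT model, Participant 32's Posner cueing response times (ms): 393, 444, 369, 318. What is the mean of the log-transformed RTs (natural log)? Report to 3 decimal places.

5.936

ln(RT): 5.9738, 6.0958, 5.9108, 5.7621
Σ ln(RT) = 23.7425
Mean = 23.7425/4 = 5.93562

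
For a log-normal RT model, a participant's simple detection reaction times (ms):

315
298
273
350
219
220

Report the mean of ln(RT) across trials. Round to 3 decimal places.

5.617

ln(RT): 5.7526, 5.6971, 5.6095, 5.8579, 5.3891, 5.3936
Σ ln(RT) = 33.6998
Mean = 33.6998/6 = 5.61663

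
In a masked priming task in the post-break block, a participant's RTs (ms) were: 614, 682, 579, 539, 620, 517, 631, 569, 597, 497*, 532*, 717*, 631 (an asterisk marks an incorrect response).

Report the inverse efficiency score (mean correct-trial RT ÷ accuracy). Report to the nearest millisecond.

777 ms

Correct trials (n=10): 614, 682, 579, 539, 620, 517, 631, 569, 597, 631
Mean correct RT = 5979/10 = 597.9000 ms
Proportion correct = 10/13
IES = 597.9000 / (10/13) = 777.270 ms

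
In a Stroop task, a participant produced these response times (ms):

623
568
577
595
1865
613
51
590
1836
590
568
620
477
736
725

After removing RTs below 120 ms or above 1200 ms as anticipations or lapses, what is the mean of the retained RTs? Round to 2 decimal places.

Excluded: 51, 1836, 1865
Retained (n=12): Σ = 7282
Mean = 7282/12 = 606.8333

606.83 ms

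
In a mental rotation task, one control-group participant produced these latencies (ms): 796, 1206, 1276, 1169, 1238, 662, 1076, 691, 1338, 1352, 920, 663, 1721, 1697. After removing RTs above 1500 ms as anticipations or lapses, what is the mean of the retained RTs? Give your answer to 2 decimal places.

1032.25 ms

Excluded: 1697, 1721
Retained (n=12): Σ = 12387
Mean = 12387/12 = 1032.2500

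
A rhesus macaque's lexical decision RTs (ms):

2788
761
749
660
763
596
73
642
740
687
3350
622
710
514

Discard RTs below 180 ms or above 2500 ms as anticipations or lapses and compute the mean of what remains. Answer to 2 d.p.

676.73 ms

Excluded: 73, 2788, 3350
Retained (n=11): Σ = 7444
Mean = 7444/11 = 676.7273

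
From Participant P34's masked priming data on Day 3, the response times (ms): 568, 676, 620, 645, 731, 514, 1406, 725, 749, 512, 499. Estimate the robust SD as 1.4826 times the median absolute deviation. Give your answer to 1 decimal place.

Sorted: 499, 512, 514, 568, 620, 645, 676, 725, 731, 749, 1406 → median = 645
|x − 645| sorted: 0, 25, 31, 77, 80, 86, 104, 131, 133, 146, 761 → MAD = 86
Robust SD ≈ 1.4826 × 86 = 127.504

127.5 ms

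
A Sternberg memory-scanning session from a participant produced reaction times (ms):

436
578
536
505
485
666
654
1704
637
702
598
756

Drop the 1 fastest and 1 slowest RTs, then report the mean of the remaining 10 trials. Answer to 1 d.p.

Sorted: 436, 485, 505, 536, 578, 598, 637, 654, 666, 702, 756, 1704
Drop lowest 1 (436) and highest 1 (1704)
Remaining (n=10): Σ = 6117, mean = 6117/10 = 611.700

611.7 ms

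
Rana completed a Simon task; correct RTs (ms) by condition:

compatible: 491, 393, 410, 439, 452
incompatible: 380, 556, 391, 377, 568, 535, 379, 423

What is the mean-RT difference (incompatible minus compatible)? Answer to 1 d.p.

14.1 ms

M(compatible) = 2185/5 = 437.000
M(incompatible) = 3609/8 = 451.125
Difference = 451.125 − 437.000 = 14.125 ms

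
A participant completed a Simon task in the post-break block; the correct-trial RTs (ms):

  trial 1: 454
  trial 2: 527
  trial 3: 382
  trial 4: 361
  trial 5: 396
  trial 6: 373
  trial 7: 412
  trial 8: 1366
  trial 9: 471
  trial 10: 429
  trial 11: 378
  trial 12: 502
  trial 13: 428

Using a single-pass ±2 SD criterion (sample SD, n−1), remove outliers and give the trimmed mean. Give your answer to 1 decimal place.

n = 13, ΣRT = 6479, M = 498.385
Σ(x−M)² = 846655.08; s = √(846655.08/12) = 265.621
Cutoffs: 498.385 ± 2·265.621 → [-32.9, 1029.6]
Outside: 1366 → excluded.
Retained (n=12): Σ = 5113, mean = 5113/12 = 426.083

426.1 ms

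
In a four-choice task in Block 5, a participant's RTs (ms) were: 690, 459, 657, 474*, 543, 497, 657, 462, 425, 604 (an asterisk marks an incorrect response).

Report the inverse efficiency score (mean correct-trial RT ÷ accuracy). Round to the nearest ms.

617 ms

Correct trials (n=9): 690, 459, 657, 543, 497, 657, 462, 425, 604
Mean correct RT = 4994/9 = 554.8889 ms
Proportion correct = 9/10
IES = 554.8889 / (9/10) = 616.543 ms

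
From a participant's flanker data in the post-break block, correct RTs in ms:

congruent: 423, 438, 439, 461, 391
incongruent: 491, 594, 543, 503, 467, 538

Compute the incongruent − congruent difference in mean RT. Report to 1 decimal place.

92.3 ms

M(congruent) = 2152/5 = 430.400
M(incongruent) = 3136/6 = 522.667
Difference = 522.667 − 430.400 = 92.267 ms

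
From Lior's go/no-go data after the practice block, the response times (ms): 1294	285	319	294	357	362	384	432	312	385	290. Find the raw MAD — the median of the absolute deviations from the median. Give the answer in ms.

Sorted: 285, 290, 294, 312, 319, 357, 362, 384, 385, 432, 1294 → median = 357
|x − 357|: 937, 72, 38, 63, 0, 5, 27, 75, 45, 28, 67
Sorted deviations: 0, 5, 27, 28, 38, 45, 63, 67, 72, 75, 937 → MAD = 45

45 ms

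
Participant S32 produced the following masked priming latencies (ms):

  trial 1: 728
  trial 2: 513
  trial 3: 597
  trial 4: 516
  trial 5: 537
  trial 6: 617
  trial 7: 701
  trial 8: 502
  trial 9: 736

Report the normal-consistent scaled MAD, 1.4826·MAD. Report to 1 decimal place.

124.5 ms

Sorted: 502, 513, 516, 537, 597, 617, 701, 728, 736 → median = 597
|x − 597| sorted: 0, 20, 60, 81, 84, 95, 104, 131, 139 → MAD = 84
Robust SD ≈ 1.4826 × 84 = 124.538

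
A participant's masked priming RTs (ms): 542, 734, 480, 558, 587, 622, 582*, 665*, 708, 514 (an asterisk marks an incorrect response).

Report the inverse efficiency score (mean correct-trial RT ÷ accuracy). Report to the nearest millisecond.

Correct trials (n=8): 542, 734, 480, 558, 587, 622, 708, 514
Mean correct RT = 4745/8 = 593.1250 ms
Proportion correct = 8/10
IES = 593.1250 / (8/10) = 741.406 ms

741 ms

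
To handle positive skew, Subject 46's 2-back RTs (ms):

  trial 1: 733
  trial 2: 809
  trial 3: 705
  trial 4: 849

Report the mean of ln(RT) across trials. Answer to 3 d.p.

ln(RT): 6.5971, 6.6958, 6.5582, 6.7441
Σ ln(RT) = 26.5952
Mean = 26.5952/4 = 6.64880

6.649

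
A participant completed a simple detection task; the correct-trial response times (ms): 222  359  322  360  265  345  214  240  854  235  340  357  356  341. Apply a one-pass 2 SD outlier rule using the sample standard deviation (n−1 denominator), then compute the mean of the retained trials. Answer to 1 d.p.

304.3 ms

n = 14, ΣRT = 4810, M = 343.571
Σ(x−M)² = 322123.43; s = √(322123.43/13) = 157.413
Cutoffs: 343.571 ± 2·157.413 → [28.7, 658.4]
Outside: 854 → excluded.
Retained (n=13): Σ = 3956, mean = 3956/13 = 304.308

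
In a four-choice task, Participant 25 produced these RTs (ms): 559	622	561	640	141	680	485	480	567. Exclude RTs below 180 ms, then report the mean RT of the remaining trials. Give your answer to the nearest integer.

Excluded: 141
Retained (n=8): Σ = 4594
Mean = 4594/8 = 574.2500

574 ms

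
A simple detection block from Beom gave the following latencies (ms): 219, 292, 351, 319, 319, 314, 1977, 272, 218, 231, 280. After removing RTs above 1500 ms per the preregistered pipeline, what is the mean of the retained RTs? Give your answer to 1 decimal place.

Excluded: 1977
Retained (n=10): Σ = 2815
Mean = 2815/10 = 281.5000

281.5 ms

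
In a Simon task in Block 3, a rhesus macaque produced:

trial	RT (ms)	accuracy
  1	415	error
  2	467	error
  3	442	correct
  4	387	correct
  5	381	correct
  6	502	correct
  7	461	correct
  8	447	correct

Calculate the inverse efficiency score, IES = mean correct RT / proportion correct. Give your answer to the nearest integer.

Correct trials (n=6): 442, 387, 381, 502, 461, 447
Mean correct RT = 2620/6 = 436.6667 ms
Proportion correct = 6/8
IES = 436.6667 / (6/8) = 582.222 ms

582 ms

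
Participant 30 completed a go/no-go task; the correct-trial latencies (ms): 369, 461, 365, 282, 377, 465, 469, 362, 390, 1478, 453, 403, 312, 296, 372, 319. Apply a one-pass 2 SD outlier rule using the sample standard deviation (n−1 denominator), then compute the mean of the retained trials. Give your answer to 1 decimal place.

n = 16, ΣRT = 7173, M = 448.312
Σ(x−M)² = 1184351.44; s = √(1184351.44/15) = 280.992
Cutoffs: 448.312 ± 2·280.992 → [-113.7, 1010.3]
Outside: 1478 → excluded.
Retained (n=15): Σ = 5695, mean = 5695/15 = 379.667

379.7 ms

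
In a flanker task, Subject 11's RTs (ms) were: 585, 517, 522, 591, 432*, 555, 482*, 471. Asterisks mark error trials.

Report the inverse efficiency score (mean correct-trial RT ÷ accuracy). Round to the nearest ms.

Correct trials (n=6): 585, 517, 522, 591, 555, 471
Mean correct RT = 3241/6 = 540.1667 ms
Proportion correct = 6/8
IES = 540.1667 / (6/8) = 720.222 ms

720 ms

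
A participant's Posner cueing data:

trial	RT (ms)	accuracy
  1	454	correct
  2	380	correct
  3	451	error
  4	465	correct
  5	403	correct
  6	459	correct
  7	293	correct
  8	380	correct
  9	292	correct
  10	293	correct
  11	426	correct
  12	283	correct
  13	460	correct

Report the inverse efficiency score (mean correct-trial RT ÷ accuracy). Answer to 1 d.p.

414.2 ms

Correct trials (n=12): 454, 380, 465, 403, 459, 293, 380, 292, 293, 426, 283, 460
Mean correct RT = 4588/12 = 382.3333 ms
Proportion correct = 12/13
IES = 382.3333 / (12/13) = 414.194 ms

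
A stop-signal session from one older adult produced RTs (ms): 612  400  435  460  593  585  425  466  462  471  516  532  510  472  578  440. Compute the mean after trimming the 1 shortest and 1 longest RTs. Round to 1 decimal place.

496.1 ms

Sorted: 400, 425, 435, 440, 460, 462, 466, 471, 472, 510, 516, 532, 578, 585, 593, 612
Drop lowest 1 (400) and highest 1 (612)
Remaining (n=14): Σ = 6945, mean = 6945/14 = 496.071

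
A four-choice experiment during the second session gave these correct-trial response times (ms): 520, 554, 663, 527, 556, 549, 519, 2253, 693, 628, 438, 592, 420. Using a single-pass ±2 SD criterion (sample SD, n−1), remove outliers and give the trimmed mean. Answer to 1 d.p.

n = 13, ΣRT = 8912, M = 685.538
Σ(x−M)² = 2734343.23; s = √(2734343.23/12) = 477.349
Cutoffs: 685.538 ± 2·477.349 → [-269.2, 1640.2]
Outside: 2253 → excluded.
Retained (n=12): Σ = 6659, mean = 6659/12 = 554.917

554.9 ms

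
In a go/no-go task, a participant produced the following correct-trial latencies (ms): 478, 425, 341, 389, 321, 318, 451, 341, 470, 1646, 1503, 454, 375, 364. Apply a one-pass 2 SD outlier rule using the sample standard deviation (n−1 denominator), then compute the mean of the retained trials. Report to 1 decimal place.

n = 14, ΣRT = 7876, M = 562.571
Σ(x−M)² = 2438207.43; s = √(2438207.43/13) = 433.076
Cutoffs: 562.571 ± 2·433.076 → [-303.6, 1428.7]
Outside: 1503, 1646 → excluded.
Retained (n=12): Σ = 4727, mean = 4727/12 = 393.917

393.9 ms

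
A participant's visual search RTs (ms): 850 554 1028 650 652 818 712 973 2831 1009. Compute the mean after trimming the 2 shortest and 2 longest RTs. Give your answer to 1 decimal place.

Sorted: 554, 650, 652, 712, 818, 850, 973, 1009, 1028, 2831
Drop lowest 2 (554, 650) and highest 2 (1028, 2831)
Remaining (n=6): Σ = 5014, mean = 5014/6 = 835.667

835.7 ms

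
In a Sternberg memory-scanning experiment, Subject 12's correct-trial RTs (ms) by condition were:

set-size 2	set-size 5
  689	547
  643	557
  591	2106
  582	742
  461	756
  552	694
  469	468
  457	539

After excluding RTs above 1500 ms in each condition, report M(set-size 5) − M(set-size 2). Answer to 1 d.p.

59.2 ms

set-size 5: exclude 2106
M(set-size 2) = 4444/8 = 555.500
M(set-size 5) = 4303/7 = 614.714
Difference = 614.714 − 555.500 = 59.214 ms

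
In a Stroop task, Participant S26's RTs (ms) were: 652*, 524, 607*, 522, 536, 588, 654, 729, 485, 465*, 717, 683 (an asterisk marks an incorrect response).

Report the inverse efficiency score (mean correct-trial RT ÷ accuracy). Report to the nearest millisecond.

806 ms

Correct trials (n=9): 524, 522, 536, 588, 654, 729, 485, 717, 683
Mean correct RT = 5438/9 = 604.2222 ms
Proportion correct = 9/12
IES = 604.2222 / (9/12) = 805.630 ms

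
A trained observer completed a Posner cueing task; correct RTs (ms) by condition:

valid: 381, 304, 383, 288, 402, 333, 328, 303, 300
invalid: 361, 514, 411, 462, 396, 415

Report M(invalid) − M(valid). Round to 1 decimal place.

90.7 ms

M(valid) = 3022/9 = 335.778
M(invalid) = 2559/6 = 426.500
Difference = 426.500 − 335.778 = 90.722 ms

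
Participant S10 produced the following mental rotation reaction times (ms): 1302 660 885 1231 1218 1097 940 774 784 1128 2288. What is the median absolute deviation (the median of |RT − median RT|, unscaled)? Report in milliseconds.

Sorted: 660, 774, 784, 885, 940, 1097, 1128, 1218, 1231, 1302, 2288 → median = 1097
|x − 1097|: 205, 437, 212, 134, 121, 0, 157, 323, 313, 31, 1191
Sorted deviations: 0, 31, 121, 134, 157, 205, 212, 313, 323, 437, 1191 → MAD = 205

205 ms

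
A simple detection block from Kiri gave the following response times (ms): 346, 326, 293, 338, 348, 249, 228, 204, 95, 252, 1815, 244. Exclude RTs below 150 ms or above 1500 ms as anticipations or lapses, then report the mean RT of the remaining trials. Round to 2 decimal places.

Excluded: 95, 1815
Retained (n=10): Σ = 2828
Mean = 2828/10 = 282.8000

282.80 ms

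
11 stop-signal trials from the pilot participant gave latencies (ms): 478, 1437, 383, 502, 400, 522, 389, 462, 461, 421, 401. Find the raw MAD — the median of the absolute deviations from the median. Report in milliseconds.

Sorted: 383, 389, 400, 401, 421, 461, 462, 478, 502, 522, 1437 → median = 461
|x − 461|: 17, 976, 78, 41, 61, 61, 72, 1, 0, 40, 60
Sorted deviations: 0, 1, 17, 40, 41, 60, 61, 61, 72, 78, 976 → MAD = 60

60 ms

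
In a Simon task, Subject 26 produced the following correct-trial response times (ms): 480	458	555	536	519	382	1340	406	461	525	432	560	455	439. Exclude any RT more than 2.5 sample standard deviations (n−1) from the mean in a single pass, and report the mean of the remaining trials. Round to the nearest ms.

n = 14, ΣRT = 7548, M = 539.143
Σ(x−M)² = 729871.71; s = √(729871.71/13) = 236.947
Cutoffs: 539.143 ± 2.5·236.947 → [-53.2, 1131.5]
Outside: 1340 → excluded.
Retained (n=13): Σ = 6208, mean = 6208/13 = 477.538

478 ms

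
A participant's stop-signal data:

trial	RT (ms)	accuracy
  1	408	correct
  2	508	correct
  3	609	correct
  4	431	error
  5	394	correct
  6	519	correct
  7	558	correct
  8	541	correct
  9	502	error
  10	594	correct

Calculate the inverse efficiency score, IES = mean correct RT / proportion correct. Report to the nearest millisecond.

Correct trials (n=8): 408, 508, 609, 394, 519, 558, 541, 594
Mean correct RT = 4131/8 = 516.3750 ms
Proportion correct = 8/10
IES = 516.3750 / (8/10) = 645.469 ms

645 ms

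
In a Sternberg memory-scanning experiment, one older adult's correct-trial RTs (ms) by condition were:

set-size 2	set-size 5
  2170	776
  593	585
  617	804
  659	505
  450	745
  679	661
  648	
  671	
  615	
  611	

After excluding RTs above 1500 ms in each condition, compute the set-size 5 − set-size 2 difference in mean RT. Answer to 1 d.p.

63.4 ms

set-size 2: exclude 2170
M(set-size 2) = 5543/9 = 615.889
M(set-size 5) = 4076/6 = 679.333
Difference = 679.333 − 615.889 = 63.444 ms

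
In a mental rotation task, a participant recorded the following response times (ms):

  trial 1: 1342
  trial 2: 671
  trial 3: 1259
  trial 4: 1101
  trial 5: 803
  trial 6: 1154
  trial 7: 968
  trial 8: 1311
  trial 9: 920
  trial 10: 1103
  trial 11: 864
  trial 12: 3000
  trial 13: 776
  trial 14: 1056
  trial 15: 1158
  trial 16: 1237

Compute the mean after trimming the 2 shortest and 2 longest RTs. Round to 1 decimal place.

1077.8 ms

Sorted: 671, 776, 803, 864, 920, 968, 1056, 1101, 1103, 1154, 1158, 1237, 1259, 1311, 1342, 3000
Drop lowest 2 (671, 776) and highest 2 (1342, 3000)
Remaining (n=12): Σ = 12934, mean = 12934/12 = 1077.833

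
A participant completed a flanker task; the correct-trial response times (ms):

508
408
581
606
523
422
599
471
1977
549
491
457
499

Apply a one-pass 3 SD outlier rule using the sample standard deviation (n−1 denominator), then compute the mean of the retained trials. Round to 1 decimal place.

n = 13, ΣRT = 8091, M = 622.385
Σ(x−M)² = 2034727.08; s = √(2034727.08/12) = 411.777
Cutoffs: 622.385 ± 3·411.777 → [-612.9, 1857.7]
Outside: 1977 → excluded.
Retained (n=12): Σ = 6114, mean = 6114/12 = 509.500

509.5 ms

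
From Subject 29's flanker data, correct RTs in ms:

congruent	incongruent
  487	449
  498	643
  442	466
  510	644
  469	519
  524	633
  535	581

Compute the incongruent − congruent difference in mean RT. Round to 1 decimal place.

67.1 ms

M(congruent) = 3465/7 = 495.000
M(incongruent) = 3935/7 = 562.143
Difference = 562.143 − 495.000 = 67.143 ms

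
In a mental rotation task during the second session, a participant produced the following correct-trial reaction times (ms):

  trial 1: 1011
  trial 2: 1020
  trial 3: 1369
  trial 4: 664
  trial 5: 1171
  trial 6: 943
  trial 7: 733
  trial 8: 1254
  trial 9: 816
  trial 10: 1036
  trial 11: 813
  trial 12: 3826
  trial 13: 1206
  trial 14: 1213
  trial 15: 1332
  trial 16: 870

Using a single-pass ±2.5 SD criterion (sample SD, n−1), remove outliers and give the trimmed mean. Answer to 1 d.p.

1030.1 ms

n = 16, ΣRT = 19277, M = 1204.812
Σ(x−M)² = 8018028.44; s = √(8018028.44/15) = 731.119
Cutoffs: 1204.812 ± 2.5·731.119 → [-623.0, 3032.6]
Outside: 3826 → excluded.
Retained (n=15): Σ = 15451, mean = 15451/15 = 1030.067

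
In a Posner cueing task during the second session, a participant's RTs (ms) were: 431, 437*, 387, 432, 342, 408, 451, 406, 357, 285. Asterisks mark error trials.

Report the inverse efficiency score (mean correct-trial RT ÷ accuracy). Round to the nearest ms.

432 ms

Correct trials (n=9): 431, 387, 432, 342, 408, 451, 406, 357, 285
Mean correct RT = 3499/9 = 388.7778 ms
Proportion correct = 9/10
IES = 388.7778 / (9/10) = 431.975 ms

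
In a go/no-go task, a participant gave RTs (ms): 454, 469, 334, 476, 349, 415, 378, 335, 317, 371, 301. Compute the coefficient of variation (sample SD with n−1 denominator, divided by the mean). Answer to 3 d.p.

0.164

n = 11, Σ = 4199, M = 381.7273
Σ(x−M)² = 39202.182; s = √(39202.182/10) = 62.6116
CV = 62.6116 / 381.7273 = 0.16402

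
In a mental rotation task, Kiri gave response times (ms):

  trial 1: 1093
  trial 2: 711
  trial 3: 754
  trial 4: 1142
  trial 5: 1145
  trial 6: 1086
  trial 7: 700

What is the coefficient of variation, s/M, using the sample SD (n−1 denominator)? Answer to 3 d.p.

0.225

n = 7, Σ = 6631, M = 947.2857
Σ(x−M)² = 271819.429; s = √(271819.429/6) = 212.8456
CV = 212.8456 / 947.2857 = 0.22469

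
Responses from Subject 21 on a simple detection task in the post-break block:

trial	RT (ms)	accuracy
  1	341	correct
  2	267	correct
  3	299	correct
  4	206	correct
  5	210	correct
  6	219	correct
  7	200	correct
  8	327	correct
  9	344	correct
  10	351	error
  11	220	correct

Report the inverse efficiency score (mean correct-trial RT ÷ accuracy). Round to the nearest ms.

Correct trials (n=10): 341, 267, 299, 206, 210, 219, 200, 327, 344, 220
Mean correct RT = 2633/10 = 263.3000 ms
Proportion correct = 10/11
IES = 263.3000 / (10/11) = 289.630 ms

290 ms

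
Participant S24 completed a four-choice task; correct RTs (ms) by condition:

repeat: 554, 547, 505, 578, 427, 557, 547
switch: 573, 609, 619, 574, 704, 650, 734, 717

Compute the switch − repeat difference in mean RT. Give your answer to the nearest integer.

117 ms

M(repeat) = 3715/7 = 530.714
M(switch) = 5180/8 = 647.500
Difference = 647.500 − 530.714 = 116.786 ms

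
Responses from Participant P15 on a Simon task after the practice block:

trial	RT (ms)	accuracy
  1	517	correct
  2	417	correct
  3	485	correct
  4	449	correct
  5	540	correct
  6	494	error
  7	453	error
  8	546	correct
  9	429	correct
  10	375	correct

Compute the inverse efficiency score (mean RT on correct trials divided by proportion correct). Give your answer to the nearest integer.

Correct trials (n=8): 517, 417, 485, 449, 540, 546, 429, 375
Mean correct RT = 3758/8 = 469.7500 ms
Proportion correct = 8/10
IES = 469.7500 / (8/10) = 587.188 ms

587 ms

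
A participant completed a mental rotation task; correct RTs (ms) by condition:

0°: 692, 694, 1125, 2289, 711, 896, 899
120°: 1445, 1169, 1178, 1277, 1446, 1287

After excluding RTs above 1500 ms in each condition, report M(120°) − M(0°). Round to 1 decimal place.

0°: exclude 2289
M(0°) = 5017/6 = 836.167
M(120°) = 7802/6 = 1300.333
Difference = 1300.333 − 836.167 = 464.167 ms

464.2 ms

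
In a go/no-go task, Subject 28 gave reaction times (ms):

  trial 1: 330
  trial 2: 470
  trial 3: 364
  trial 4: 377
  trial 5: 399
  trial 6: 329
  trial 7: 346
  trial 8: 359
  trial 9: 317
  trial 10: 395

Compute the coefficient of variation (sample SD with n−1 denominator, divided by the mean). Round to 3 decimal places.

n = 10, Σ = 3686, M = 368.6000
Σ(x−M)² = 18318.400; s = √(18318.400/9) = 45.1152
CV = 45.1152 / 368.6000 = 0.12240

0.122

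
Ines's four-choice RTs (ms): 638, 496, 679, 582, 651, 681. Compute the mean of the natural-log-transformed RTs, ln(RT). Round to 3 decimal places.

ln(RT): 6.4583, 6.2066, 6.5206, 6.3665, 6.4785, 6.5236
Σ ln(RT) = 38.5541
Mean = 38.5541/6 = 6.42568

6.426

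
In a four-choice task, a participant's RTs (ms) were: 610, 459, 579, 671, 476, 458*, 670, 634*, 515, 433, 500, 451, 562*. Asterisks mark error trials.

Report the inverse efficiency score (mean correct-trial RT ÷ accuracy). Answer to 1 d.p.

697.3 ms

Correct trials (n=10): 610, 459, 579, 671, 476, 670, 515, 433, 500, 451
Mean correct RT = 5364/10 = 536.4000 ms
Proportion correct = 10/13
IES = 536.4000 / (10/13) = 697.320 ms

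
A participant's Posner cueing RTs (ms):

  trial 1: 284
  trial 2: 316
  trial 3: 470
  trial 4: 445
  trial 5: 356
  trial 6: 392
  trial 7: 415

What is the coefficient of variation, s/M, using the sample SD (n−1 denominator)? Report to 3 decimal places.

n = 7, Σ = 2678, M = 382.5714
Σ(x−M)² = 27535.714; s = √(27535.714/6) = 67.7443
CV = 67.7443 / 382.5714 = 0.17708

0.177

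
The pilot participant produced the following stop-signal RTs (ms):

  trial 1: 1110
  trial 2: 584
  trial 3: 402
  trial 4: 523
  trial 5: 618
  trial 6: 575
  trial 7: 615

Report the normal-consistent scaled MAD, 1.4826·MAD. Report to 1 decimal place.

50.4 ms

Sorted: 402, 523, 575, 584, 615, 618, 1110 → median = 584
|x − 584| sorted: 0, 9, 31, 34, 61, 182, 526 → MAD = 34
Robust SD ≈ 1.4826 × 34 = 50.408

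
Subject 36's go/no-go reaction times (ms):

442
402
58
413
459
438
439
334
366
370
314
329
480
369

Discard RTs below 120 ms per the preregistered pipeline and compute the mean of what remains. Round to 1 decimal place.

396.5 ms

Excluded: 58
Retained (n=13): Σ = 5155
Mean = 5155/13 = 396.5385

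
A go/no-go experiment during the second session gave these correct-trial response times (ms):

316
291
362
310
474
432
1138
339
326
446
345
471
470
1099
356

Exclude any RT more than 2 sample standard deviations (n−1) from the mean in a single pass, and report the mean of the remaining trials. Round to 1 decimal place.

n = 15, ΣRT = 7175, M = 478.333
Σ(x−M)² = 1002399.33; s = √(1002399.33/14) = 267.582
Cutoffs: 478.333 ± 2·267.582 → [-56.8, 1013.5]
Outside: 1099, 1138 → excluded.
Retained (n=13): Σ = 4938, mean = 4938/13 = 379.846

379.8 ms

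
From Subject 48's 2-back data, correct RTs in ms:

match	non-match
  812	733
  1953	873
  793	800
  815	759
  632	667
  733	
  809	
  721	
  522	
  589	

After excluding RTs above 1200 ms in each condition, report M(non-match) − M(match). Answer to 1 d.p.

match: exclude 1953
M(match) = 6426/9 = 714.000
M(non-match) = 3832/5 = 766.400
Difference = 766.400 − 714.000 = 52.400 ms

52.4 ms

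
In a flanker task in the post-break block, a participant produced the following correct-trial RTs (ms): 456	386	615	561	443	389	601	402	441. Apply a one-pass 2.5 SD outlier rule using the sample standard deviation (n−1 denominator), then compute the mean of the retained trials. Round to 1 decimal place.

477.1 ms

n = 9, ΣRT = 4294, M = 477.111
Σ(x−M)² = 66018.89; s = √(66018.89/8) = 90.843
Cutoffs: 477.111 ± 2.5·90.843 → [250.0, 704.2]
No RTs fall outside the cutoffs; all 9 retained. Mean = 4294/9 = 477.111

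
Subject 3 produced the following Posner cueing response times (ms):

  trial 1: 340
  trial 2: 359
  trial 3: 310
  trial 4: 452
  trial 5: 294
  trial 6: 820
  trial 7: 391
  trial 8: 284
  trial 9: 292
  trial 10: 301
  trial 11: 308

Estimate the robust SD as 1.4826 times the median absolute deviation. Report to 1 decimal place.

Sorted: 284, 292, 294, 301, 308, 310, 340, 359, 391, 452, 820 → median = 310
|x − 310| sorted: 0, 2, 9, 16, 18, 26, 30, 49, 81, 142, 510 → MAD = 26
Robust SD ≈ 1.4826 × 26 = 38.548

38.5 ms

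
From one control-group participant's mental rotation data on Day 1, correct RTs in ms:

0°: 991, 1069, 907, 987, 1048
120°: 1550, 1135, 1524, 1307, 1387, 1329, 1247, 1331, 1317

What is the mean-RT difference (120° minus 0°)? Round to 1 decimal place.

347.0 ms

M(0°) = 5002/5 = 1000.400
M(120°) = 12127/9 = 1347.444
Difference = 1347.444 − 1000.400 = 347.044 ms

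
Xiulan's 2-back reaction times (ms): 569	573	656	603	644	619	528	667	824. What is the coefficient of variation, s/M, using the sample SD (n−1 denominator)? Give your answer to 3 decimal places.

0.135

n = 9, Σ = 5683, M = 631.4444
Σ(x−M)² = 58082.222; s = √(58082.222/8) = 85.2073
CV = 85.2073 / 631.4444 = 0.13494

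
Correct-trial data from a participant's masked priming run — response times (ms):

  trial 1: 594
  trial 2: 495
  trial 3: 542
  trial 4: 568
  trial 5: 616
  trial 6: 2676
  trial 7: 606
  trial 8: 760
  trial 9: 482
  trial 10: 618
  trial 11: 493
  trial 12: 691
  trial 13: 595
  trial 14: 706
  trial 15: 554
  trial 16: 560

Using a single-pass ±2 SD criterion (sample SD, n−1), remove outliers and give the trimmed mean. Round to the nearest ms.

n = 16, ΣRT = 11556, M = 722.250
Σ(x−M)² = 4160951.00; s = √(4160951.00/15) = 526.685
Cutoffs: 722.250 ± 2·526.685 → [-331.1, 1775.6]
Outside: 2676 → excluded.
Retained (n=15): Σ = 8880, mean = 8880/15 = 592.000

592 ms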